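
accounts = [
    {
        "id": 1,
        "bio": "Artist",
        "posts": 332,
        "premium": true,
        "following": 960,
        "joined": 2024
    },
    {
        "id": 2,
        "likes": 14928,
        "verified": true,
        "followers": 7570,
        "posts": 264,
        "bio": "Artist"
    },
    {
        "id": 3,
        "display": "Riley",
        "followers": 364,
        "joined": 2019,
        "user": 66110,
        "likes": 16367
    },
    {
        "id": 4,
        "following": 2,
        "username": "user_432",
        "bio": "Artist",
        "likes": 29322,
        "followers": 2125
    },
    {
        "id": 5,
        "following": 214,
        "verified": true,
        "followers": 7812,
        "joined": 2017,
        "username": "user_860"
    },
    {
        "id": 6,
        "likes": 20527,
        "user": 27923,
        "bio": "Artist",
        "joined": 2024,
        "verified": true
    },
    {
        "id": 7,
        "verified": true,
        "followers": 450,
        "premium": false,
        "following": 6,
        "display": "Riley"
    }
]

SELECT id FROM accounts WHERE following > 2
[1, 5, 7]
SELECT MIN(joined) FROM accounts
2017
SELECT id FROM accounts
[1, 2, 3, 4, 5, 6, 7]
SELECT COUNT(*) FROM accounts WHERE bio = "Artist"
4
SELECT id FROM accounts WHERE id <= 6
[1, 2, 3, 4, 5, 6]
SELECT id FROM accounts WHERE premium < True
[7]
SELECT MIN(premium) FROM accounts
False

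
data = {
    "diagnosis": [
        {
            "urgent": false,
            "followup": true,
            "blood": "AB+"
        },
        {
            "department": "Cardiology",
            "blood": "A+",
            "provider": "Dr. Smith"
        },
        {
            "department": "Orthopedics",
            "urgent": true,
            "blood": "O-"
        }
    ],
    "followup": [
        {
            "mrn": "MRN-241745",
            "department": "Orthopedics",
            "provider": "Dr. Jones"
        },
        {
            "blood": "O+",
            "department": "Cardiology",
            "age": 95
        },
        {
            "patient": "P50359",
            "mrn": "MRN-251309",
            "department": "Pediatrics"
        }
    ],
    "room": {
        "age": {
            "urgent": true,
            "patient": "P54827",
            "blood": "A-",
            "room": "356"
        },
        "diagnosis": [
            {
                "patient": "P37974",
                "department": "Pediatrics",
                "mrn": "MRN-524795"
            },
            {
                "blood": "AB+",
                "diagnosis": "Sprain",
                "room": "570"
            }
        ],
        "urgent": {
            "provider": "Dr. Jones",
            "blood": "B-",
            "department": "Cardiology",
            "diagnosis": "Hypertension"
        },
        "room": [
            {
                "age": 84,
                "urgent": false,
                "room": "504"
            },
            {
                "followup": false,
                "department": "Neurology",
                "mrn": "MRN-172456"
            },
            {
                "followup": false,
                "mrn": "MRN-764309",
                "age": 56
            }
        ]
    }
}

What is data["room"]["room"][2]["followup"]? False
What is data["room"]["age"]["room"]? "356"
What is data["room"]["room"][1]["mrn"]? "MRN-172456"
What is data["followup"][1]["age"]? 95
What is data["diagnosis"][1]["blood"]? "A+"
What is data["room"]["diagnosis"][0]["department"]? "Pediatrics"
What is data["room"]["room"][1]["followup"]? False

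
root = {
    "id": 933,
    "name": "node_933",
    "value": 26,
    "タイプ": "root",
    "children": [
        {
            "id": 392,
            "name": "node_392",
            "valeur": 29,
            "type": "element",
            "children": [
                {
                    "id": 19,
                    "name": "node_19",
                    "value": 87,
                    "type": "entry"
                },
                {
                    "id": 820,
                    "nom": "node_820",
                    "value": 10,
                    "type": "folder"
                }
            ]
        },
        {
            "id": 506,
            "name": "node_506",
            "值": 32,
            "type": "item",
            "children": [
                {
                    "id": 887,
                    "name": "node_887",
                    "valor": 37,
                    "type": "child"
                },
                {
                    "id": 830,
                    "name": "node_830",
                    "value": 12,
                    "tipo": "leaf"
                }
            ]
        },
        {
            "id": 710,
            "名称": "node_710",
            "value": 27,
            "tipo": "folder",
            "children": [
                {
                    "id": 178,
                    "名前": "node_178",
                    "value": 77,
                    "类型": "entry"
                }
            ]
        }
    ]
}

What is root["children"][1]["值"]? 32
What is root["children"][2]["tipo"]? "folder"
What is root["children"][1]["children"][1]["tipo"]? "leaf"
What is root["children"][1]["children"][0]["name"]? "node_887"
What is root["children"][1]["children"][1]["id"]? 830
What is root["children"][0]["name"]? "node_392"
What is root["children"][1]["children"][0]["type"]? "child"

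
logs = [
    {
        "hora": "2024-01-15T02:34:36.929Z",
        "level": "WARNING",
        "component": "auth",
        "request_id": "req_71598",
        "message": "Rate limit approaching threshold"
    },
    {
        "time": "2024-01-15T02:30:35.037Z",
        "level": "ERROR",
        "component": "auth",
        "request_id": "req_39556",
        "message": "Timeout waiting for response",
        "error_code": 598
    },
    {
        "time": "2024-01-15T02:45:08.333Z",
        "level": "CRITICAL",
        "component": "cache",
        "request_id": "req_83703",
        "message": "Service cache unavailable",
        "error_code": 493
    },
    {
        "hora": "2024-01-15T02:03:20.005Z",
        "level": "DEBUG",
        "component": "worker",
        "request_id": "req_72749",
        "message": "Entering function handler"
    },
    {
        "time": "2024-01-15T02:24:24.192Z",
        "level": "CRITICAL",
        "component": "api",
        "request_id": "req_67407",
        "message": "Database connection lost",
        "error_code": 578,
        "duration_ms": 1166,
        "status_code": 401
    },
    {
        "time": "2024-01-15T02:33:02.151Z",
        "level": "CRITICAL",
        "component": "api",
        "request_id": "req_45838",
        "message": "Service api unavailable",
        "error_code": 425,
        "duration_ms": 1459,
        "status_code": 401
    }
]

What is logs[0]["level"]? "WARNING"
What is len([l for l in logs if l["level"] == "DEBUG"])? 1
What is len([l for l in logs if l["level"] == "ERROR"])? 1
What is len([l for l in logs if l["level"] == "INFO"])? 0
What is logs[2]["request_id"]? "req_83703"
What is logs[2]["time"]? "2024-01-15T02:45:08.333Z"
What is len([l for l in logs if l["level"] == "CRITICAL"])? 3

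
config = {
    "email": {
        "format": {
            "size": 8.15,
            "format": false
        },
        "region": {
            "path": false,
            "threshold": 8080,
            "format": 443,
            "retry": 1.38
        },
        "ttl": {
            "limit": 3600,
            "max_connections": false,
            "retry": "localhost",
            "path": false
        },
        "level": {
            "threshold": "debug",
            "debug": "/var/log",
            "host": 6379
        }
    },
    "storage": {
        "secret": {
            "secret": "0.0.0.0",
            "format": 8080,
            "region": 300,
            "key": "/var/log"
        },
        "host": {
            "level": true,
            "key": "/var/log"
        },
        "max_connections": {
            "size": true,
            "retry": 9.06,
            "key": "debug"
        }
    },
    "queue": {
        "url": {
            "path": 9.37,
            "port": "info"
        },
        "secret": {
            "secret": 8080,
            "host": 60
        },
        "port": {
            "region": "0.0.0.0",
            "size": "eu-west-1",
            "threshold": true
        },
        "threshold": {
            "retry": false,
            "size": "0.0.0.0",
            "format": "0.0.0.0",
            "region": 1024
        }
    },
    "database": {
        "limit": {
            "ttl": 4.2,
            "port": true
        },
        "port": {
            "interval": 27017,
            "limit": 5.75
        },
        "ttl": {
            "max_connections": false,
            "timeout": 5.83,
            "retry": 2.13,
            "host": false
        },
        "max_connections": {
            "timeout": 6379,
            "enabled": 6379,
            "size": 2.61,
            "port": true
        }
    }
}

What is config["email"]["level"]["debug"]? "/var/log"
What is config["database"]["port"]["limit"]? 5.75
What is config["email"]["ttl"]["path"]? False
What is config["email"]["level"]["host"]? 6379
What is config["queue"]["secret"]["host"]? 60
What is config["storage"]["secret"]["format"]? 8080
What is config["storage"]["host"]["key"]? "/var/log"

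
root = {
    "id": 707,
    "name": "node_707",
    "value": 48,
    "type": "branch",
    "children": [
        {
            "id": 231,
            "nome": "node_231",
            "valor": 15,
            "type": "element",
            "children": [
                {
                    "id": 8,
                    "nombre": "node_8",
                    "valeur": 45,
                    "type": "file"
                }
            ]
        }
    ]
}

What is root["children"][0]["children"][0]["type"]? "file"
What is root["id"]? 707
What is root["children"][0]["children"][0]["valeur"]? 45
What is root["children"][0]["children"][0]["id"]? 8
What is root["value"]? 48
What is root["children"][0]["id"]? 231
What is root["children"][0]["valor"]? 15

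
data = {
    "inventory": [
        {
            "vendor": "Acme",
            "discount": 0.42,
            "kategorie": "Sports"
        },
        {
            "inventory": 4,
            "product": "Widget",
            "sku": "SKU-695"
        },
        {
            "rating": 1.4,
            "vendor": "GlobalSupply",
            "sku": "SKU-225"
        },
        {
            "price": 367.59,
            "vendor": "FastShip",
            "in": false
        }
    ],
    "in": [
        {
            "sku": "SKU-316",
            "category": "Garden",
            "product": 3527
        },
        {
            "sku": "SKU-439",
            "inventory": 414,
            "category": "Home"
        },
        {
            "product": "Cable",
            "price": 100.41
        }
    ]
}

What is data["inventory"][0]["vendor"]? "Acme"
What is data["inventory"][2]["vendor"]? "GlobalSupply"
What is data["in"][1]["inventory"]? 414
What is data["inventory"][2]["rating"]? 1.4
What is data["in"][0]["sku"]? "SKU-316"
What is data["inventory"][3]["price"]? 367.59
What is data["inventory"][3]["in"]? False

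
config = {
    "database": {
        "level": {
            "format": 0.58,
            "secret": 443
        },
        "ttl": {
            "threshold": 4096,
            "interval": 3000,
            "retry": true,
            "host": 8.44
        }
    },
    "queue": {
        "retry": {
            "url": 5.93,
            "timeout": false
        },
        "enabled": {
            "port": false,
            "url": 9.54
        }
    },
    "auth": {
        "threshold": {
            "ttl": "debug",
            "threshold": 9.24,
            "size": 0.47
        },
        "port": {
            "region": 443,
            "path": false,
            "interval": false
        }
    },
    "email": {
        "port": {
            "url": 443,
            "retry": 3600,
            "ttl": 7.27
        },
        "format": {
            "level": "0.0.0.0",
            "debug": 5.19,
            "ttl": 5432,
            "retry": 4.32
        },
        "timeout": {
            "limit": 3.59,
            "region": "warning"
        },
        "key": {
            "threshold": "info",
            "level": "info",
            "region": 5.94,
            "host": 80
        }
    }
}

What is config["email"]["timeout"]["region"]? "warning"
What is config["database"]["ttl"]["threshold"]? 4096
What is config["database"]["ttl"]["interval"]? 3000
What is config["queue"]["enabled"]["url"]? 9.54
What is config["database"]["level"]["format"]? 0.58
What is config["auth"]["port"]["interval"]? False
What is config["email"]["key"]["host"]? 80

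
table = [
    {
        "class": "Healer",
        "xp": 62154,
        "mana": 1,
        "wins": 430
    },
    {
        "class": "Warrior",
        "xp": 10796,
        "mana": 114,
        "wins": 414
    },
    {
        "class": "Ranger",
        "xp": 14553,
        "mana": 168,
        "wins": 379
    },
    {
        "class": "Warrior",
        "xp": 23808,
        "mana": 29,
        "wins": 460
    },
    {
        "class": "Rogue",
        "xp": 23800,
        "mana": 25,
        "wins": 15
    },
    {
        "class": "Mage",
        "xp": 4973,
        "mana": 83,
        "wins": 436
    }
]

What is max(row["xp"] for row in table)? 62154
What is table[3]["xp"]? 23808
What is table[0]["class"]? "Healer"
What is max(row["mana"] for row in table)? 168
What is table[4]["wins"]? 15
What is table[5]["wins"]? 436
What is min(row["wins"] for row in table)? 15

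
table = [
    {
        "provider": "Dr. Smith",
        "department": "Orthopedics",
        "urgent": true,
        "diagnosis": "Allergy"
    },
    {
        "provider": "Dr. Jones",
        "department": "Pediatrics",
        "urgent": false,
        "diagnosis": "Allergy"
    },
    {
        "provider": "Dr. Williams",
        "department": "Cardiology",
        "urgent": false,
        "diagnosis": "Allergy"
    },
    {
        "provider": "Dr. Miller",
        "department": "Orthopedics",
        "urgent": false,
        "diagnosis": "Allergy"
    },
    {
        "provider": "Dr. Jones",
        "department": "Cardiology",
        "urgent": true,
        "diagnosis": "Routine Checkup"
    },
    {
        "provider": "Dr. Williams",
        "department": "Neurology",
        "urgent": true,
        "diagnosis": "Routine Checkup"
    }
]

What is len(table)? 6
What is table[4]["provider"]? "Dr. Jones"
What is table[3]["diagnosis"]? "Allergy"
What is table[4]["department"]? "Cardiology"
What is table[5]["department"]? "Neurology"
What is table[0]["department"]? "Orthopedics"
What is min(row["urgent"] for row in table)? False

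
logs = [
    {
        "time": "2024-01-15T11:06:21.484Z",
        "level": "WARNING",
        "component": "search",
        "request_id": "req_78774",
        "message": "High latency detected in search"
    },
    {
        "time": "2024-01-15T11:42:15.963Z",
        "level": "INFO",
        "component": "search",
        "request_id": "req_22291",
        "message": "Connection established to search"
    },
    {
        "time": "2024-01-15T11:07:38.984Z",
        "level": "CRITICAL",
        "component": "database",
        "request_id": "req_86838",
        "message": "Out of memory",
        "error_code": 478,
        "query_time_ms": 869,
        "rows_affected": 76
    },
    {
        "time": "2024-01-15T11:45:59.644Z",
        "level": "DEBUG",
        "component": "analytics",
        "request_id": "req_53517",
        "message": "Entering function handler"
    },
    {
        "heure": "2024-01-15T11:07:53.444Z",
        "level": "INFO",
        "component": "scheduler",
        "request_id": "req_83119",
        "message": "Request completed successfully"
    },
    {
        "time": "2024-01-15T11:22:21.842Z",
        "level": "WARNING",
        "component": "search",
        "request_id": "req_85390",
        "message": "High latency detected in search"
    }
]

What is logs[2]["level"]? "CRITICAL"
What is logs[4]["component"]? "scheduler"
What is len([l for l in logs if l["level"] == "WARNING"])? 2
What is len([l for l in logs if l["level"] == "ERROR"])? 0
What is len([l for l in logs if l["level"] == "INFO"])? 2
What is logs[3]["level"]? "DEBUG"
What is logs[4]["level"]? "INFO"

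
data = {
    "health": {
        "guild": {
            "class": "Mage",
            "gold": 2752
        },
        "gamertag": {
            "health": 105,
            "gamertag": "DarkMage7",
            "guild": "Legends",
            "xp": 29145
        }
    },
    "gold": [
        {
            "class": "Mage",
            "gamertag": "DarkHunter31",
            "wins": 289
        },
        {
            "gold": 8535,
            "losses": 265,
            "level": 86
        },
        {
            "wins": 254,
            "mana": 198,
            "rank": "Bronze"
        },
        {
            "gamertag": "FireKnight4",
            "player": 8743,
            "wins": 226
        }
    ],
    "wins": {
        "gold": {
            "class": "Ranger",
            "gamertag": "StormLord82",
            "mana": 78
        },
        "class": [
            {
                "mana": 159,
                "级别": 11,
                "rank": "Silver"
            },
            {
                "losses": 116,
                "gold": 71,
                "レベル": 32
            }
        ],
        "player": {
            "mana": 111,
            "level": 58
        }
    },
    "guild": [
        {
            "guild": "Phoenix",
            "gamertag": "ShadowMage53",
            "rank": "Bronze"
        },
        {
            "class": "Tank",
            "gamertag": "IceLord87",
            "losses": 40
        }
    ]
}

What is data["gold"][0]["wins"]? 289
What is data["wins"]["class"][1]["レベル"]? 32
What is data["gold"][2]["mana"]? 198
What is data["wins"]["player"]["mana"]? 111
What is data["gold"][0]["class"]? "Mage"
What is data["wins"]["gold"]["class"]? "Ranger"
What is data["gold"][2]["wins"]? 254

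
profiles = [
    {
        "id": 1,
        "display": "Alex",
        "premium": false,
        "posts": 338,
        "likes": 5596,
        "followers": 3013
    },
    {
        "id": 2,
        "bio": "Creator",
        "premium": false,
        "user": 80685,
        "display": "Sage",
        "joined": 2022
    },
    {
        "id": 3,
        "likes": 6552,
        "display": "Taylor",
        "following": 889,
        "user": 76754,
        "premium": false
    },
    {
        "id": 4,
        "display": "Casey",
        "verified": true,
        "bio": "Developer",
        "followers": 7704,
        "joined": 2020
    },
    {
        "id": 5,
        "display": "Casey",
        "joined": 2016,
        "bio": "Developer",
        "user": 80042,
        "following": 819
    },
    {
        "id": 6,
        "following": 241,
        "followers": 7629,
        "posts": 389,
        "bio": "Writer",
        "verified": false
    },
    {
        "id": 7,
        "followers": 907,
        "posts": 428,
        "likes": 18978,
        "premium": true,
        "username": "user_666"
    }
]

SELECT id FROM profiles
[1, 2, 3, 4, 5, 6, 7]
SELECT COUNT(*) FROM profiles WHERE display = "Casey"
2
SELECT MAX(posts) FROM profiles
428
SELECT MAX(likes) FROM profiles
18978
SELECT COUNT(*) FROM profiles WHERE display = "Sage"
1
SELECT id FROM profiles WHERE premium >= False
[1, 2, 3, 7]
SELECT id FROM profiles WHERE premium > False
[7]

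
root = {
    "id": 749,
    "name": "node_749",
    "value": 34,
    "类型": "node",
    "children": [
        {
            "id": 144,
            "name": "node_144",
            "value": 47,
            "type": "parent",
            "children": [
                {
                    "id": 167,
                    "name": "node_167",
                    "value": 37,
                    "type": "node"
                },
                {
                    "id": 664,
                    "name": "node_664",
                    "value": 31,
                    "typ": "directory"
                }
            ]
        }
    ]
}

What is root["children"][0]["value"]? 47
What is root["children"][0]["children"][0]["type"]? "node"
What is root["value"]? 34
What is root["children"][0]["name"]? "node_144"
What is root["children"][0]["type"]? "parent"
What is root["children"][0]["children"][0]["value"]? 37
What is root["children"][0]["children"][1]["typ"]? "directory"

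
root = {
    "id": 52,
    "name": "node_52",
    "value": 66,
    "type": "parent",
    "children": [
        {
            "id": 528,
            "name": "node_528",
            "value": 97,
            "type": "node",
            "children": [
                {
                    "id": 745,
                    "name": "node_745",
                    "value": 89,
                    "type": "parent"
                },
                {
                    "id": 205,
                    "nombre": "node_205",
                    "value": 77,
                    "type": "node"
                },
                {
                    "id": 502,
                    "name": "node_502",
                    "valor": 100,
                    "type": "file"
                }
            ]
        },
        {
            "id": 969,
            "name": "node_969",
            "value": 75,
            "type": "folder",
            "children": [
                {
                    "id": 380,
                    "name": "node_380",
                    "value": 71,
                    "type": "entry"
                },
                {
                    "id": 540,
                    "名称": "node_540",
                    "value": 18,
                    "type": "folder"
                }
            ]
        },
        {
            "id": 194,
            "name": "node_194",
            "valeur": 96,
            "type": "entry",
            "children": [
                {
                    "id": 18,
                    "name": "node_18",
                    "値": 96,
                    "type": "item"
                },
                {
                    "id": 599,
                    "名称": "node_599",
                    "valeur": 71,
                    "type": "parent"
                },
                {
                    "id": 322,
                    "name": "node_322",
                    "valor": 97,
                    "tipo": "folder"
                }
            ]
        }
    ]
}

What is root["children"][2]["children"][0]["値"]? 96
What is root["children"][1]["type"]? "folder"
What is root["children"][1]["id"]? 969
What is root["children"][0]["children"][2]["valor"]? 100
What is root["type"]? "parent"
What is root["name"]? "node_52"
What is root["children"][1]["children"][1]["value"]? 18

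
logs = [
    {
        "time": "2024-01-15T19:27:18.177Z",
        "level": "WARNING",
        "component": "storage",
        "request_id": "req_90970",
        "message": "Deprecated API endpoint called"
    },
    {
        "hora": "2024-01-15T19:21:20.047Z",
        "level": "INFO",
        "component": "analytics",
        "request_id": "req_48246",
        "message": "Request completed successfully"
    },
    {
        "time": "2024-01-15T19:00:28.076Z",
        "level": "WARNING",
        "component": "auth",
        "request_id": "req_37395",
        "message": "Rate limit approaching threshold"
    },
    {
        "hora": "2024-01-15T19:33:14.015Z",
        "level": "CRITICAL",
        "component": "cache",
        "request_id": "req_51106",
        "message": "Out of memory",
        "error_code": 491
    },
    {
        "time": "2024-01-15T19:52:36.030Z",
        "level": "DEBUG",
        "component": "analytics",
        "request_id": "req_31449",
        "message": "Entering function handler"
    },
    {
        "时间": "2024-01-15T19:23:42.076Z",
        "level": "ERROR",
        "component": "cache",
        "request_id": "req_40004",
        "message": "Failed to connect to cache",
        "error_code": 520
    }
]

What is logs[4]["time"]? "2024-01-15T19:52:36.030Z"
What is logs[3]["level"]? "CRITICAL"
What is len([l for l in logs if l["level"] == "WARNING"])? 2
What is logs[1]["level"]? "INFO"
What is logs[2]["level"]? "WARNING"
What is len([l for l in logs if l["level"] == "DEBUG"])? 1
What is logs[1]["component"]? "analytics"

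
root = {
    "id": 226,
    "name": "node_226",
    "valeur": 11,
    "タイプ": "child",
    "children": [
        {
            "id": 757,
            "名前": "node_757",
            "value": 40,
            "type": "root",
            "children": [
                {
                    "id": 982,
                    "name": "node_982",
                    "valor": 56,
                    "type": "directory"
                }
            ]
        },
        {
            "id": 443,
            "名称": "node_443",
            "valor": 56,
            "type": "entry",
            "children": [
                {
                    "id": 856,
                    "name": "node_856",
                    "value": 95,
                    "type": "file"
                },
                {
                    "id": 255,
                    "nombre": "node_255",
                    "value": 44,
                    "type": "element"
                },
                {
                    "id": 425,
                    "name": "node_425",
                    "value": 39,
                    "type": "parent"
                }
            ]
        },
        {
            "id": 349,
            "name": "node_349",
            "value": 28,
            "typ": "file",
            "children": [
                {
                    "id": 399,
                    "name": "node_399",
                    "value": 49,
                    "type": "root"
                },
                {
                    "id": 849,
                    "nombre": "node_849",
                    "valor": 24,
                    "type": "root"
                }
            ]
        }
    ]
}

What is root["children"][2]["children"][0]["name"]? "node_399"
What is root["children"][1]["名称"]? "node_443"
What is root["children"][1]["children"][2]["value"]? 39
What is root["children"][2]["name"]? "node_349"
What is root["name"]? "node_226"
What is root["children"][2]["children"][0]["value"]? 49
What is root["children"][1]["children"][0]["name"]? "node_856"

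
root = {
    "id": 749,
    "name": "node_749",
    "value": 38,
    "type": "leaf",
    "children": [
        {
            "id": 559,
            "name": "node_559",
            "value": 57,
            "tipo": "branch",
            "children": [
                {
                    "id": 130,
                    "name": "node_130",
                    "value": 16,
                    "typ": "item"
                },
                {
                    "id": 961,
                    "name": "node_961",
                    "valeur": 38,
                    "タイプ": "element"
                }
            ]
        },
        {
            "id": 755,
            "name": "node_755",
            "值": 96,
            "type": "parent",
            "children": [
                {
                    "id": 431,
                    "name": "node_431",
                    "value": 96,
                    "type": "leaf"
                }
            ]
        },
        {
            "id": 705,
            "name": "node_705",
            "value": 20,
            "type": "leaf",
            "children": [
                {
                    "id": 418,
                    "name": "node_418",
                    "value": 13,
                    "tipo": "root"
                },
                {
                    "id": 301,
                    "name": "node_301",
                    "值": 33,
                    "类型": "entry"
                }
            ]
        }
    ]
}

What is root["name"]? "node_749"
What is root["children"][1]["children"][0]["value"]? 96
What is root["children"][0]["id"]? 559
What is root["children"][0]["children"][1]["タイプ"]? "element"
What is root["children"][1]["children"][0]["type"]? "leaf"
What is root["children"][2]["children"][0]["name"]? "node_418"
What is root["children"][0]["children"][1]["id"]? 961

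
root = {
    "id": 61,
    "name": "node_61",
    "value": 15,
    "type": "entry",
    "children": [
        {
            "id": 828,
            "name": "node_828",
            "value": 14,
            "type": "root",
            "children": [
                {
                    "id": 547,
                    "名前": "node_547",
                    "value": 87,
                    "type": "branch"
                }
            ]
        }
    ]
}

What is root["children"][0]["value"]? 14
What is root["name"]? "node_61"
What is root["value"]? 15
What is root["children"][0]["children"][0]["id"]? 547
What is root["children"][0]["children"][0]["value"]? 87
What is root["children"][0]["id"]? 828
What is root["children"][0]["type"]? "root"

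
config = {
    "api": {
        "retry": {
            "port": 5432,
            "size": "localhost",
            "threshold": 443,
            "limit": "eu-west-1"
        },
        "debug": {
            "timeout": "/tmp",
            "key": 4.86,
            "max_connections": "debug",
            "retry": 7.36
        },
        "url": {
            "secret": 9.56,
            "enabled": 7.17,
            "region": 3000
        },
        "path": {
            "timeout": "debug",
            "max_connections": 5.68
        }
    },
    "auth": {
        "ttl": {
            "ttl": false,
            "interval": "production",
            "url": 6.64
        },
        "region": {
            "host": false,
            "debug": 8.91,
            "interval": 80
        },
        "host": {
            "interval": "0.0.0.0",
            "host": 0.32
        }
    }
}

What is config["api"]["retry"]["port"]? 5432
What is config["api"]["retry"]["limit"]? "eu-west-1"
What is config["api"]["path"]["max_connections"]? 5.68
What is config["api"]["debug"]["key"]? 4.86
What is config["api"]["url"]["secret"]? 9.56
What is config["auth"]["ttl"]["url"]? 6.64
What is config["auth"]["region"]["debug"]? 8.91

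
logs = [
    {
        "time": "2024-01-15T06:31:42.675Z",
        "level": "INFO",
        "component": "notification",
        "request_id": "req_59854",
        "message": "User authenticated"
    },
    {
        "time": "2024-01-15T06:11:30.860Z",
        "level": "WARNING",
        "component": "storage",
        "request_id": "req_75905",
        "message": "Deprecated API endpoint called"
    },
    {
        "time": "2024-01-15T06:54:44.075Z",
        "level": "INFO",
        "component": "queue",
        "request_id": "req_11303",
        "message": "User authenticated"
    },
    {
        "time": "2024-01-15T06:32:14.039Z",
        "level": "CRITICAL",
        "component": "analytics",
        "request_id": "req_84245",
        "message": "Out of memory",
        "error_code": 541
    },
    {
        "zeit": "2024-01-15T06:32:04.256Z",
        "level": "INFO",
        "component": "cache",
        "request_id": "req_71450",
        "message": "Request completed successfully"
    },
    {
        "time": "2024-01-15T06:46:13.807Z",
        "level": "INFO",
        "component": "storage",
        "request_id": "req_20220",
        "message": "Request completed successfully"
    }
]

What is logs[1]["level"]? "WARNING"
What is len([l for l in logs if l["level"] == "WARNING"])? 1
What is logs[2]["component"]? "queue"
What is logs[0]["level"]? "INFO"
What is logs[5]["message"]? "Request completed successfully"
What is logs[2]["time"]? "2024-01-15T06:54:44.075Z"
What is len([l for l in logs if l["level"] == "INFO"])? 4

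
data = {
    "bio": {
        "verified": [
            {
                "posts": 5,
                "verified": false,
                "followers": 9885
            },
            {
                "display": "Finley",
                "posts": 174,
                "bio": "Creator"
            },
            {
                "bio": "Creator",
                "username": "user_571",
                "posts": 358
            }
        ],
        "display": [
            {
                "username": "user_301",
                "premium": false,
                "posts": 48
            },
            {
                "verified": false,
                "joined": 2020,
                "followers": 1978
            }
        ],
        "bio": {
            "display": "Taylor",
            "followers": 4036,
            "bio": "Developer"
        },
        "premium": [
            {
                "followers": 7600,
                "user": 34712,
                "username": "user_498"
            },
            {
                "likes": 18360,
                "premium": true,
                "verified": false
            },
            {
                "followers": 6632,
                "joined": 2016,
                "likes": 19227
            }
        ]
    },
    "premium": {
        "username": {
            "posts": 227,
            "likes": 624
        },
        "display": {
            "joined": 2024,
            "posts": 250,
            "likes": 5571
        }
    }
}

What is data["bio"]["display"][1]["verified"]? False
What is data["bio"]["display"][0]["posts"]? 48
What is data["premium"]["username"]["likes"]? 624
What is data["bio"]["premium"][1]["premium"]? True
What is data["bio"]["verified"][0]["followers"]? 9885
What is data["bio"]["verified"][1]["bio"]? "Creator"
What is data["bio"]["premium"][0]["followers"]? 7600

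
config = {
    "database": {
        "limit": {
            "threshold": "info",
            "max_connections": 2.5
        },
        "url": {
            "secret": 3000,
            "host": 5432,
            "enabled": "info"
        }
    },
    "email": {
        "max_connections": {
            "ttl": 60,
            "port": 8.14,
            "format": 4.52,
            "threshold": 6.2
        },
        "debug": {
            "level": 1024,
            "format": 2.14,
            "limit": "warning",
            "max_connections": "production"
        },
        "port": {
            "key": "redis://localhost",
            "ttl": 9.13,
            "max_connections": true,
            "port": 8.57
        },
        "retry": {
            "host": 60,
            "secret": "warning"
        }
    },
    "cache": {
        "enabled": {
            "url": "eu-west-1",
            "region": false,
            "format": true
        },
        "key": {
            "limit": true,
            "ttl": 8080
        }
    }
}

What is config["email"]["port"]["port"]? 8.57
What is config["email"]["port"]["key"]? "redis://localhost"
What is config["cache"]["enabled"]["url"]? "eu-west-1"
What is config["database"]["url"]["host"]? 5432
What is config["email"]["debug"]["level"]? 1024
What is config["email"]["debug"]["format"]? 2.14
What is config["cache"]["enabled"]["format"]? True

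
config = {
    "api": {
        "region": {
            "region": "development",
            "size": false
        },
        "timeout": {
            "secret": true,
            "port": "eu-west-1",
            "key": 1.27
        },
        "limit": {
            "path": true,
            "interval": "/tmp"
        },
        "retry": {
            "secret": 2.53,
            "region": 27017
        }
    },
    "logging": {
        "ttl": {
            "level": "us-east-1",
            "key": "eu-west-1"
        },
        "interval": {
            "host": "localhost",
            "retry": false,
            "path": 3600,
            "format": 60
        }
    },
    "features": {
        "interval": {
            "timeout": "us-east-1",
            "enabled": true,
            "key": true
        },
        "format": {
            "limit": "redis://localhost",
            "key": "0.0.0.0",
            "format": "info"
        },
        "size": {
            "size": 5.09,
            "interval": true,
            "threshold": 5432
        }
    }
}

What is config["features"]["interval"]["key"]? True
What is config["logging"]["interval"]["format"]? 60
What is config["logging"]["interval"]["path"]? 3600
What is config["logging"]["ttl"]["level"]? "us-east-1"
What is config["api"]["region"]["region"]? "development"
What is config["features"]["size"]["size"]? 5.09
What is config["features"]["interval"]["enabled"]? True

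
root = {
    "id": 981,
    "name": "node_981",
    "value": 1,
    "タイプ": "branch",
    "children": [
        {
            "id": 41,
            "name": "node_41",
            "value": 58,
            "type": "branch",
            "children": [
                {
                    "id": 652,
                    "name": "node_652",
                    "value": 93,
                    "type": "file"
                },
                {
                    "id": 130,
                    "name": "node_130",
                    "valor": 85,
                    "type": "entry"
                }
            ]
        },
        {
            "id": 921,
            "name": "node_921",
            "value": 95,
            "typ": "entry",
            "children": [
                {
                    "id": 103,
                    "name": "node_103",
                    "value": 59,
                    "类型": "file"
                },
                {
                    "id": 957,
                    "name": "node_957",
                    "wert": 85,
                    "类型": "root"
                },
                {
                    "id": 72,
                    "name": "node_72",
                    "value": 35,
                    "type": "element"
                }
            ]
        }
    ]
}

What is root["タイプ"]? "branch"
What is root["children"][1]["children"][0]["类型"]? "file"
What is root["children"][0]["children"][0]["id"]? 652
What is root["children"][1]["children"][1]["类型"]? "root"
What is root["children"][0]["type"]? "branch"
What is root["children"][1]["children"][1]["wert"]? 85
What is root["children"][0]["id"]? 41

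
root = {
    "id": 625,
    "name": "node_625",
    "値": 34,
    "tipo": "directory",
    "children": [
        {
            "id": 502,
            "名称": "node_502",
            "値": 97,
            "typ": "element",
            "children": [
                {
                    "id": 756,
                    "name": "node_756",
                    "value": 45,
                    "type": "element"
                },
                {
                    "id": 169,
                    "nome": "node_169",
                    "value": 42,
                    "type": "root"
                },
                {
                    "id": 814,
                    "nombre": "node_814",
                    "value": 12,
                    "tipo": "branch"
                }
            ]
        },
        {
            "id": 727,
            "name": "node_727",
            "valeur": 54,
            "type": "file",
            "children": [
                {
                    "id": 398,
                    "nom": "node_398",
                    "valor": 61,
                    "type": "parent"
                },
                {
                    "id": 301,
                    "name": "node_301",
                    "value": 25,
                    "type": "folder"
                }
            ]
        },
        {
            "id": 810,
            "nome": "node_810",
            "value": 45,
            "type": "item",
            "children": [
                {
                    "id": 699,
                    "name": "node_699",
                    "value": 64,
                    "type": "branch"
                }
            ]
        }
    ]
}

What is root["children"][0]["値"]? 97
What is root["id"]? 625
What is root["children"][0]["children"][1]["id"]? 169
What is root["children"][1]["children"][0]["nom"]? "node_398"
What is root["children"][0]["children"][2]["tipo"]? "branch"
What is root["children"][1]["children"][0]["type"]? "parent"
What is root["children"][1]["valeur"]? 54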